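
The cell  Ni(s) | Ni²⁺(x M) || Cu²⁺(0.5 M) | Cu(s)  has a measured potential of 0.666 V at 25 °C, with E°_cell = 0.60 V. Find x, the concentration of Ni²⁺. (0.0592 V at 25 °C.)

0.0029 M

From the Nernst equation, log Q = n(E° − E)/0.0592 = 2(0.60 − 0.666)/0.0592 = -2.230, so Q = 0.00589.
With Q = [Ni²⁺]/[Cu²⁺] and the known concentrations, [Ni²⁺] in the numerator gives [Ni²⁺] = 0.0029 M.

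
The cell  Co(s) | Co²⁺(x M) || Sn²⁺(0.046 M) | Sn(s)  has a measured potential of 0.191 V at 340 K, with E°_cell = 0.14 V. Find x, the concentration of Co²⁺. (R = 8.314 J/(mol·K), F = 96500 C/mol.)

0.0014 M

From the Nernst equation, ln Q = nF(E° − E)/RT = 2×96500×(0.14 − 0.191)/(8.314×340) = -3.482, so Q = 0.0307.
With Q = [Co²⁺]/[Sn²⁺] and the known concentrations, [Co²⁺] in the numerator gives [Co²⁺] = 0.0014 M.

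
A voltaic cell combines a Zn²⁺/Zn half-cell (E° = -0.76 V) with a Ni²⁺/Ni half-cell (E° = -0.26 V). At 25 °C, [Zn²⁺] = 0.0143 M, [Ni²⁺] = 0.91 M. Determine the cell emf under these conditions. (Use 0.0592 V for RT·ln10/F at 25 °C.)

0.553 V

The Ni²⁺/Ni couple has the higher reduction potential and acts as the cathode, so E°_cell = -0.26 − (-0.76) = 0.50 V.
Balancing electrons gives n = 2; the reaction quotient is Q = [Zn²⁺]/[Ni²⁺] = 0.0157.
At 25 °C, E = E° − (0.0592/n) log Q = 0.50 − (0.0592/2)(-1.804) = 0.500 + 0.053 = 0.553 V.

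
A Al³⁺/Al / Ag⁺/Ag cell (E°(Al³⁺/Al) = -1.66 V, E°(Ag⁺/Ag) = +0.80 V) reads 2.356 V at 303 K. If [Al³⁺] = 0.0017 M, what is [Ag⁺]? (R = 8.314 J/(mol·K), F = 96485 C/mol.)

From the Nernst equation, ln Q = nF(E° − E)/RT = 3×96485×(2.46 − 2.356)/(8.314×303) = 11.950, so Q = 1.55 × 10^5.
With Q = [Al³⁺]/[Ag⁺]^3 and the known concentrations, [Ag⁺]^3 in the denominator gives [Ag⁺] = 0.0022 M.

0.0022 M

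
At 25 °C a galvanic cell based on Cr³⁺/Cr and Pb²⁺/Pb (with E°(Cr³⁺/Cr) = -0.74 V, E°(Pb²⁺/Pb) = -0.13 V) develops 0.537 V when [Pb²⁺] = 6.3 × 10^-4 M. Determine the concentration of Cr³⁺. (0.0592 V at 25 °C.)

0.079 M

From the Nernst equation, log Q = n(E° − E)/0.0592 = 6(0.61 − 0.537)/0.0592 = 7.399, so Q = 2.5 × 10^7.
With Q = [Cr³⁺]^2/[Pb²⁺]^3 and the known concentrations, [Cr³⁺]^2 in the numerator gives [Cr³⁺] = 0.079 M.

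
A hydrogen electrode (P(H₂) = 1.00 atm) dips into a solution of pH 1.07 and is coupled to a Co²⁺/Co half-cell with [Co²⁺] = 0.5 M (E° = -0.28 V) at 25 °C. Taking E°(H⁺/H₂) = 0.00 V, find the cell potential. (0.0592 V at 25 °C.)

The hydrogen couple is the cathode, so E°_cell = 0.28 V; n = 2.
[H⁺] = 10^(−1.07) = 0.085 M, and Q = [Co²⁺]·P(H₂) / [H⁺]^2 = 69.0.
E = E° − (0.0592/2) log Q = 0.28 − (0.0592/2)(1.839) = 0.226 V.

0.23 V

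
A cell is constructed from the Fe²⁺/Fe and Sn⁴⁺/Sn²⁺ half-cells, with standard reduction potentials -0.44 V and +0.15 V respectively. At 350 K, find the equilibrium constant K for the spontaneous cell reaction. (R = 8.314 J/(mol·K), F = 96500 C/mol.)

9.9 × 10^16

E°_cell = +0.15 − (-0.44) = 0.59 V, with n = 2 electrons transferred.
At equilibrium E = 0, so the Nernst equation gives ln K = nFE°/RT = (2)(96500)(0.59)/((8.314)(350)) = 39.13.
K = e^39.13 = 9.9 × 10^16.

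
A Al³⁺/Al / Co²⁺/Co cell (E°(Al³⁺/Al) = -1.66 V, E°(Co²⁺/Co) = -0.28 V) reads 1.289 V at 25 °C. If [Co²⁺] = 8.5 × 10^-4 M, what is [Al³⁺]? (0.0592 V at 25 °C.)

1.0 M

From the Nernst equation, log Q = n(E° − E)/0.0592 = 6(1.38 − 1.289)/0.0592 = 9.223, so Q = 1.67 × 10^9.
With Q = [Al³⁺]^2/[Co²⁺]^3 and the known concentrations, [Al³⁺]^2 in the numerator gives [Al³⁺] = 1.0 M.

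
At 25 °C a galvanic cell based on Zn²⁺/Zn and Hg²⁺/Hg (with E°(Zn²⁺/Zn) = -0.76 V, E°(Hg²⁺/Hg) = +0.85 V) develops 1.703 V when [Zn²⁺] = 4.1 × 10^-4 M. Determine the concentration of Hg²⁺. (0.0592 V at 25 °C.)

0.57 M

From the Nernst equation, log Q = n(E° − E)/0.0592 = 2(1.61 − 1.703)/0.0592 = -3.142, so Q = 7.21 × 10^-4.
With Q = [Zn²⁺]/[Hg²⁺] and the known concentrations, [Hg²⁺] in the denominator gives [Hg²⁺] = 0.57 M.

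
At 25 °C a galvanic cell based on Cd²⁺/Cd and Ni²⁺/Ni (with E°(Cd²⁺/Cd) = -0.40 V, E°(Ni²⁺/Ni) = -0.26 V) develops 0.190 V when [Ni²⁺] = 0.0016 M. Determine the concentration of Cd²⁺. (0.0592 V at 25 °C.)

From the Nernst equation, log Q = n(E° − E)/0.0592 = 2(0.14 − 0.190)/0.0592 = -1.689, so Q = 0.0205.
With Q = [Cd²⁺]/[Ni²⁺] and the known concentrations, [Cd²⁺] in the numerator gives [Cd²⁺] = 3.3 × 10^-5 M.

3.3 × 10^-5 M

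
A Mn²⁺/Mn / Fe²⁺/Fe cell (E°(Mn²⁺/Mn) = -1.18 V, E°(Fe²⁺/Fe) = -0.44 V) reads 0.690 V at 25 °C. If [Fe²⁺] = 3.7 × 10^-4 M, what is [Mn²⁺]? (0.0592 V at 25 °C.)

From the Nernst equation, log Q = n(E° − E)/0.0592 = 2(0.74 − 0.690)/0.0592 = 1.689, so Q = 48.9.
With Q = [Mn²⁺]/[Fe²⁺] and the known concentrations, [Mn²⁺] in the numerator gives [Mn²⁺] = 0.018 M.

0.018 M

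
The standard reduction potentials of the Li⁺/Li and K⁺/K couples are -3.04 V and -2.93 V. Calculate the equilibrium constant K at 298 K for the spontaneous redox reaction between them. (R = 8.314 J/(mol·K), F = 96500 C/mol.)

73

E°_cell = -2.93 − (-3.04) = 0.11 V, with n = 1 electron transferred.
At equilibrium E = 0, so the Nernst equation gives ln K = nFE°/RT = (1)(96500)(0.11)/((8.314)(298)) = 4.28.
K = e^4.28 = 73.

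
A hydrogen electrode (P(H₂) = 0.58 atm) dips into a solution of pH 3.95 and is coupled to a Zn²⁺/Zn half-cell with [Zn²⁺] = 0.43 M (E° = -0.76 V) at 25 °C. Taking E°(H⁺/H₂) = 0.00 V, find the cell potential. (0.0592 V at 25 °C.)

0.54 V

The hydrogen couple is the cathode, so E°_cell = 0.76 V; n = 2.
[H⁺] = 10^(−3.95) = 1.1 × 10^-4 M, and Q = [Zn²⁺]·P(H₂) / [H⁺]^2 = 1.98 × 10^7.
E = E° − (0.0592/2) log Q = 0.76 − (0.0592/2)(7.297) = 0.544 V.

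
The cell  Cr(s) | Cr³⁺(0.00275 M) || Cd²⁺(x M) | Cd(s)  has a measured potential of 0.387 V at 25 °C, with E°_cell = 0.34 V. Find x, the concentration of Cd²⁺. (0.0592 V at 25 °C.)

From the Nernst equation, log Q = n(E° − E)/0.0592 = 6(0.34 − 0.387)/0.0592 = -4.764, so Q = 1.72 × 10^-5.
With Q = [Cr³⁺]^2/[Cd²⁺]^3 and the known concentrations, [Cd²⁺]^3 in the denominator gives [Cd²⁺] = 0.76 M.

0.76 M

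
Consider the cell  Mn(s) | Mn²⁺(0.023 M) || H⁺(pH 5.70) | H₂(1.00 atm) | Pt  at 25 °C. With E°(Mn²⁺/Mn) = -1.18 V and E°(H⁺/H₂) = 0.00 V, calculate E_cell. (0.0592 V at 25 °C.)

0.89 V

The hydrogen couple is the cathode, so E°_cell = 1.18 V; n = 2.
[H⁺] = 10^(−5.70) = 2 × 10^-6 M, and Q = [Mn²⁺]·P(H₂) / [H⁺]^2 = 5.78 × 10^9.
E = E° − (0.0592/2) log Q = 1.18 − (0.0592/2)(9.762) = 0.891 V.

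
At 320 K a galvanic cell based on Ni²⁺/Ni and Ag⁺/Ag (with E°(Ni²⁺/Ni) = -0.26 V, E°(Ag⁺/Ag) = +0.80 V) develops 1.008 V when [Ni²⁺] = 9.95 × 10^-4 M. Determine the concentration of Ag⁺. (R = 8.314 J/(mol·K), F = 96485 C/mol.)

0.0048 M

From the Nernst equation, ln Q = nF(E° − E)/RT = 2×96485×(1.06 − 1.008)/(8.314×320) = 3.772, so Q = 43.5.
With Q = [Ni²⁺]/[Ag⁺]^2 and the known concentrations, [Ag⁺]^2 in the denominator gives [Ag⁺] = 0.0048 M.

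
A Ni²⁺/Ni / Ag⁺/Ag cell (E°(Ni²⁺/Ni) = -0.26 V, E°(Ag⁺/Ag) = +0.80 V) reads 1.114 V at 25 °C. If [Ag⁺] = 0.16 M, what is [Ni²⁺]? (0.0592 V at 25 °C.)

From the Nernst equation, log Q = n(E° − E)/0.0592 = 2(1.06 − 1.114)/0.0592 = -1.824, so Q = 0.0150.
With Q = [Ni²⁺]/[Ag⁺]^2 and the known concentrations, [Ni²⁺] in the numerator gives [Ni²⁺] = 3.8 × 10^-4 M.

3.8 × 10^-4 M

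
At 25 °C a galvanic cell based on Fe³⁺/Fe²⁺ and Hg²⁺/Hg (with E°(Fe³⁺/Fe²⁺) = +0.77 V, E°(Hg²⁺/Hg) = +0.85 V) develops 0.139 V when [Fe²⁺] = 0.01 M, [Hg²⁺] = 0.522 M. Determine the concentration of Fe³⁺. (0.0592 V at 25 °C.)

From the Nernst equation, log Q = n(E° − E)/0.0592 = 2(0.08 − 0.139)/0.0592 = -1.993, so Q = 0.0102.
With Q = [Fe³⁺]^2/([Fe²⁺]^2·[Hg²⁺]) and the known concentrations, [Fe³⁺]^2 in the numerator gives [Fe³⁺] = 7.3 × 10^-4 M.

7.3 × 10^-4 M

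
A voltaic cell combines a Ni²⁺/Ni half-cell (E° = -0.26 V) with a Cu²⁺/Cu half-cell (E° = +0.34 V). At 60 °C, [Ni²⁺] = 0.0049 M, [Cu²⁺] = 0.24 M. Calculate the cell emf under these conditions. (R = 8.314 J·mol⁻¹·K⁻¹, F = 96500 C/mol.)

0.656 V

The Cu²⁺/Cu couple has the higher reduction potential and acts as the cathode, so E°_cell = +0.34 − (-0.26) = 0.60 V.
Balancing electrons gives n = 2; the reaction quotient is Q = [Ni²⁺]/[Cu²⁺] = 0.0204.
E = E° − (RT/nF) ln Q = 0.60 − (8.314×333)/(2×96500) × (-3.891) = 0.600 + 0.056 = 0.656 V.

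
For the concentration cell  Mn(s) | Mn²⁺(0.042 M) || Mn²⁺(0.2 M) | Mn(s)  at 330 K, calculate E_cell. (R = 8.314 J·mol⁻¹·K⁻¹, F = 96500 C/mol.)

Both half-cells are Mn²⁺/Mn, so E°_cell = 0. The concentrated side is the cathode; the cell reaction moves Mn²⁺ from high to low concentration with n = 2.
Q = [Mn²⁺]_dilute/[Mn²⁺]_conc = 0.042/0.2 = 0.210.
E = 0 − (RT/nF) ln Q = −((8.314×330)/(2×96500))(-1.561) = 0.0222 V.

0.022 V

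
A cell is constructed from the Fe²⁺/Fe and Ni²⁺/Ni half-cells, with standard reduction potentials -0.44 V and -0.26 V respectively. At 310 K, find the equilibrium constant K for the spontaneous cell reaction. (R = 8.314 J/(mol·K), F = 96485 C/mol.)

E°_cell = -0.26 − (-0.44) = 0.18 V, with n = 2 electrons transferred.
At equilibrium E = 0, so the Nernst equation gives ln K = nFE°/RT = (2)(96485)(0.18)/((8.314)(310)) = 13.48.
K = e^13.48 = 7.1 × 10^5.

7.1 × 10^5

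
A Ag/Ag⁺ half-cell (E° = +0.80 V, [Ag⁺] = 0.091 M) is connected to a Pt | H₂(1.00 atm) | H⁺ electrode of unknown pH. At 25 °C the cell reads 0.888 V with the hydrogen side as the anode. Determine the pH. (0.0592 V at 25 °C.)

E°_cell = 0.80 V and n = 2.
log Q = n(E° − E)/0.0592 = 2×(0.80 − 0.888)/0.0592 = -2.973.
With Q = [H⁺]^2 / ([Ag⁺]^2·P(H₂)), solving for [H⁺] gives log[H⁺] = -2.527, so pH = 2.53.

pH = 2.53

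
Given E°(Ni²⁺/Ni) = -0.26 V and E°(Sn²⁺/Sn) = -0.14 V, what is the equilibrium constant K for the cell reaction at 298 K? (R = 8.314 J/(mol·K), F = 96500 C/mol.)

1.1 × 10^4

E°_cell = -0.14 − (-0.26) = 0.12 V, with n = 2 electrons transferred.
At equilibrium E = 0, so the Nernst equation gives ln K = nFE°/RT = (2)(96500)(0.12)/((8.314)(298)) = 9.35.
K = e^9.35 = 1.1 × 10^4.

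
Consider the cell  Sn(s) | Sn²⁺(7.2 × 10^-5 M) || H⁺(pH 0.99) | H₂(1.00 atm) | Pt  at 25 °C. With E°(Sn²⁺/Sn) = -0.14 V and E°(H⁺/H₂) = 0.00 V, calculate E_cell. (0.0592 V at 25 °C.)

The hydrogen couple is the cathode, so E°_cell = 0.14 V; n = 2.
[H⁺] = 10^(−0.99) = 0.10 M, and Q = [Sn²⁺]·P(H₂) / [H⁺]^2 = 0.00688.
E = E° − (0.0592/2) log Q = 0.14 − (0.0592/2)(-2.163) = 0.204 V.

0.20 V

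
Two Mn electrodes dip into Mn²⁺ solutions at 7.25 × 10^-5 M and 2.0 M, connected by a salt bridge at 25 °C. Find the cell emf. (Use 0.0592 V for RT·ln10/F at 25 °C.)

0.13 V

Both half-cells are Mn²⁺/Mn, so E°_cell = 0. The concentrated side is the cathode; the cell reaction moves Mn²⁺ from high to low concentration with n = 2.
Q = [Mn²⁺]_dilute/[Mn²⁺]_conc = 7.25 × 10^-5/2.0 = 3.62 × 10^-5.
E = 0 − (0.0592/2) log Q = −(0.0592/2)(-4.441) = 0.1315 V.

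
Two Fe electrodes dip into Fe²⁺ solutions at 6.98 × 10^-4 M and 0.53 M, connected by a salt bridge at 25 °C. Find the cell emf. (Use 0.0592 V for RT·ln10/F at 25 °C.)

0.085 V

Both half-cells are Fe²⁺/Fe, so E°_cell = 0. The concentrated side is the cathode; the cell reaction moves Fe²⁺ from high to low concentration with n = 2.
Q = [Fe²⁺]_dilute/[Fe²⁺]_conc = 6.98 × 10^-4/0.53 = 0.00132.
E = 0 − (0.0592/2) log Q = −(0.0592/2)(-2.880) = 0.0852 V.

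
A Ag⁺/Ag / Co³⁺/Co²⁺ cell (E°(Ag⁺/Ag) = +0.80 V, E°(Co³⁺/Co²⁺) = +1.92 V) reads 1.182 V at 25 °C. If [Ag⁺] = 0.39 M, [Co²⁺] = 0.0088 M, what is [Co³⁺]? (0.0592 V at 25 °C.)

0.038 M

From the Nernst equation, log Q = n(E° − E)/0.0592 = 1(1.12 − 1.182)/0.0592 = -1.047, so Q = 0.0897.
With Q = [Ag⁺]·[Co²⁺]/[Co³⁺] and the known concentrations, [Co³⁺] in the denominator gives [Co³⁺] = 0.038 M.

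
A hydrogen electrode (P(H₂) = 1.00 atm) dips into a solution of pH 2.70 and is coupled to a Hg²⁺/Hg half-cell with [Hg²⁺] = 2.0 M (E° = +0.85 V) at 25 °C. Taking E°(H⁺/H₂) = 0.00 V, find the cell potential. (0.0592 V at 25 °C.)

1.02 V

The Hg²⁺/Hg couple is the cathode, so E°_cell = 0.85 V; n = 2.
[H⁺] = 10^(−2.70) = 0.0020 M, and Q = [H⁺]^2 / ([Hg²⁺]·P(H₂)) = 1.99 × 10^-6.
E = E° − (0.0592/2) log Q = 0.85 − (0.0592/2)(-5.701) = 1.019 V.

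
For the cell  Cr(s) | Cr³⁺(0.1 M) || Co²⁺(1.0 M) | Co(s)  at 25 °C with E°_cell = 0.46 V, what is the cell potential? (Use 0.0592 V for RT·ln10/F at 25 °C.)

0.480 V

Balancing electrons gives n = 6; the reaction quotient is Q = [Cr³⁺]^2/[Co²⁺]^3 = 0.0100.
At 25 °C, E = E° − (0.0592/n) log Q = 0.46 − (0.0592/6)(-2.000) = 0.460 + 0.020 = 0.480 V.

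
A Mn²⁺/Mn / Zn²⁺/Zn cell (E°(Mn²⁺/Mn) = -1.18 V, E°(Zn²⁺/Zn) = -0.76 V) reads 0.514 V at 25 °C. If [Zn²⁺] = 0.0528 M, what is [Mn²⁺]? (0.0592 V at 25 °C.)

From the Nernst equation, log Q = n(E° − E)/0.0592 = 2(0.42 − 0.514)/0.0592 = -3.176, so Q = 6.67 × 10^-4.
With Q = [Mn²⁺]/[Zn²⁺] and the known concentrations, [Mn²⁺] in the numerator gives [Mn²⁺] = 3.5 × 10^-5 M.

3.5 × 10^-5 M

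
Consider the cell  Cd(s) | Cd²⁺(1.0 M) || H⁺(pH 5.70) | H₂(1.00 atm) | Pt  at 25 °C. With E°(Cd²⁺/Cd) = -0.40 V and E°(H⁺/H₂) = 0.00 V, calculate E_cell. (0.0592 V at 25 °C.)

0.063 V

The hydrogen couple is the cathode, so E°_cell = 0.40 V; n = 2.
[H⁺] = 10^(−5.70) = 2 × 10^-6 M, and Q = [Cd²⁺]·P(H₂) / [H⁺]^2 = 2.51 × 10^11.
E = E° − (0.0592/2) log Q = 0.40 − (0.0592/2)(11.400) = 0.063 V.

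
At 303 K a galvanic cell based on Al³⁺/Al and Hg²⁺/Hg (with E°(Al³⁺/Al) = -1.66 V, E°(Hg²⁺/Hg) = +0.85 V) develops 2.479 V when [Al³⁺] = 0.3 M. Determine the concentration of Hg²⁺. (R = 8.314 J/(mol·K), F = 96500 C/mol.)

From the Nernst equation, ln Q = nF(E° − E)/RT = 6×96500×(2.51 − 2.479)/(8.314×303) = 7.125, so Q = 1240.
With Q = [Al³⁺]^2/[Hg²⁺]^3 and the known concentrations, [Hg²⁺]^3 in the denominator gives [Hg²⁺] = 0.042 M.

0.042 M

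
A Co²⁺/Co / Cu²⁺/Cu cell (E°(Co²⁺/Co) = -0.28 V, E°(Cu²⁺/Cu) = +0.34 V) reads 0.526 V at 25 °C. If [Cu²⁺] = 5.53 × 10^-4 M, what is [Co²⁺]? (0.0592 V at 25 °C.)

From the Nernst equation, log Q = n(E° − E)/0.0592 = 2(0.62 − 0.526)/0.0592 = 3.176, so Q = 1500.
With Q = [Co²⁺]/[Cu²⁺] and the known concentrations, [Co²⁺] in the numerator gives [Co²⁺] = 0.83 M.

0.83 M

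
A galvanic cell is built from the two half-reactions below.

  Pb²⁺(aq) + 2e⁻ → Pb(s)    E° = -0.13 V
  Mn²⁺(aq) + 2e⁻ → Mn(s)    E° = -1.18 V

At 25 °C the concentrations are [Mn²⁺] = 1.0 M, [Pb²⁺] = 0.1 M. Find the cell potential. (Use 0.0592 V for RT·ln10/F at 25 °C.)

The Pb²⁺/Pb couple has the higher reduction potential and acts as the cathode, so E°_cell = -0.13 − (-1.18) = 1.05 V.
Balancing electrons gives n = 2; the reaction quotient is Q = [Mn²⁺]/[Pb²⁺] = 10.0.
At 25 °C, E = E° − (0.0592/n) log Q = 1.05 − (0.0592/2)(1.000) = 1.050 − 0.030 = 1.020 V.

1.02 V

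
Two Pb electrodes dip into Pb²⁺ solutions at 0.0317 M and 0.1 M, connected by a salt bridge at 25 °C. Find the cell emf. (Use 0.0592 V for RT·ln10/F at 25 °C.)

0.015 V

Both half-cells are Pb²⁺/Pb, so E°_cell = 0. The concentrated side is the cathode; the cell reaction moves Pb²⁺ from high to low concentration with n = 2.
Q = [Pb²⁺]_dilute/[Pb²⁺]_conc = 0.0317/0.1 = 0.317.
E = 0 − (0.0592/2) log Q = −(0.0592/2)(-0.499) = 0.0148 V.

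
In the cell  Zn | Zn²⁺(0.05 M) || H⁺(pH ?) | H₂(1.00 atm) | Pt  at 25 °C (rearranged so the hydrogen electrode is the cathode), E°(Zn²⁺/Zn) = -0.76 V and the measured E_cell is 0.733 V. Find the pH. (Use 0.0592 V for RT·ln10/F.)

pH = 1.11

E°_cell = 0.76 V and n = 2.
log Q = n(E° − E)/0.0592 = 2×(0.76 − 0.733)/0.0592 = 0.912.
With Q = [Zn²⁺]·P(H₂) / [H⁺]^2, solving for [H⁺] gives log[H⁺] = -1.107, so pH = 1.11.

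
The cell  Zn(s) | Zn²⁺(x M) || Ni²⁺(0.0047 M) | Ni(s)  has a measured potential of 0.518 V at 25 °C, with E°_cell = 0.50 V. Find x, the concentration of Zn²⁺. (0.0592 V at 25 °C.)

0.0012 M

From the Nernst equation, log Q = n(E° − E)/0.0592 = 2(0.50 − 0.518)/0.0592 = -0.608, so Q = 0.247.
With Q = [Zn²⁺]/[Ni²⁺] and the known concentrations, [Zn²⁺] in the numerator gives [Zn²⁺] = 0.0012 M.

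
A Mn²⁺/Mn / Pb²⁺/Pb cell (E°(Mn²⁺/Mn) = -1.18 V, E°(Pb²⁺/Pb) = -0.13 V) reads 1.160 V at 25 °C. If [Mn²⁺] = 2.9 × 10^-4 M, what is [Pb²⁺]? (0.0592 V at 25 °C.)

1.5 M

From the Nernst equation, log Q = n(E° − E)/0.0592 = 2(1.05 − 1.160)/0.0592 = -3.716, so Q = 1.92 × 10^-4.
With Q = [Mn²⁺]/[Pb²⁺] and the known concentrations, [Pb²⁺] in the denominator gives [Pb²⁺] = 1.5 M.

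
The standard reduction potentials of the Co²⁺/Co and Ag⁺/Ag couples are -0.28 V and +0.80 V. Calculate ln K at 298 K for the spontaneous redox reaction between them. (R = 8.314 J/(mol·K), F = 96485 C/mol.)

ln K = 84.1

E°_cell = +0.80 − (-0.28) = 1.08 V, with n = 2 electrons transferred.
At equilibrium E = 0, so the Nernst equation gives ln K = nFE°/RT = (2)(96485)(1.08)/((8.314)(298)) = 84.12.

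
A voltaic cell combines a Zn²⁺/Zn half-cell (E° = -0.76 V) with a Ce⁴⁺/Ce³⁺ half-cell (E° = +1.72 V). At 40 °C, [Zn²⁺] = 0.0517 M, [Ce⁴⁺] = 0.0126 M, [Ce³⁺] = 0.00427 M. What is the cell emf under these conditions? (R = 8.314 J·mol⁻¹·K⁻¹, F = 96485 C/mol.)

The Ce⁴⁺/Ce³⁺ couple has the higher reduction potential and acts as the cathode, so E°_cell = +1.72 − (-0.76) = 2.48 V.
Balancing electrons gives n = 2; the reaction quotient is Q = [Zn²⁺]·[Ce³⁺]^2/[Ce⁴⁺]^2 = 0.00594.
E = E° − (RT/nF) ln Q = 2.48 − (8.314×313)/(2×96485) × (-5.126) = 2.480 + 0.069 = 2.549 V.

2.55 V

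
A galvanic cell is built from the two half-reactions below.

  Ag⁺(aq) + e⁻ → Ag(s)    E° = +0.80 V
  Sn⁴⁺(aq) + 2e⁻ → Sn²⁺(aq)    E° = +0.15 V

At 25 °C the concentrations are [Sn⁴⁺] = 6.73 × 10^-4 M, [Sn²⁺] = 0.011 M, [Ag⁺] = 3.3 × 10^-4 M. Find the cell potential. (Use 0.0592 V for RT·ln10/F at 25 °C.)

0.480 V

The Ag⁺/Ag couple has the higher reduction potential and acts as the cathode, so E°_cell = +0.80 − (+0.15) = 0.65 V.
Balancing electrons gives n = 2; the reaction quotient is Q = [Sn⁴⁺]/([Sn²⁺]·[Ag⁺]^2) = 5.62 × 10^5.
At 25 °C, E = E° − (0.0592/n) log Q = 0.65 − (0.0592/2)(5.750) = 0.650 − 0.170 = 0.480 V.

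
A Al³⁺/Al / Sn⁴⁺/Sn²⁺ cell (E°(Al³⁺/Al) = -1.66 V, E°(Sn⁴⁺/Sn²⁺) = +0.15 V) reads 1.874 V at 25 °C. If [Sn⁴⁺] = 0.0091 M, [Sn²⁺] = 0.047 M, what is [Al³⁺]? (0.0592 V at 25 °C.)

4.9 × 10^-5 M

From the Nernst equation, log Q = n(E° − E)/0.0592 = 6(1.81 − 1.874)/0.0592 = -6.486, so Q = 3.26 × 10^-7.
With Q = [Al³⁺]^2·[Sn²⁺]^3/[Sn⁴⁺]^3 and the known concentrations, [Al³⁺]^2 in the numerator gives [Al³⁺] = 4.9 × 10^-5 M.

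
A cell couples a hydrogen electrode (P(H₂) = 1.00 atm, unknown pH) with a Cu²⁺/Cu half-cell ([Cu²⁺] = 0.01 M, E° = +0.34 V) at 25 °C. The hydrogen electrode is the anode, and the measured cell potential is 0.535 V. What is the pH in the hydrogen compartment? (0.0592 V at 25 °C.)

pH = 4.29

E°_cell = 0.34 V and n = 2.
log Q = n(E° − E)/0.0592 = 2×(0.34 − 0.535)/0.0592 = -6.588.
With Q = [H⁺]^2 / ([Cu²⁺]·P(H₂)), solving for [H⁺] gives log[H⁺] = -4.294, so pH = 4.29.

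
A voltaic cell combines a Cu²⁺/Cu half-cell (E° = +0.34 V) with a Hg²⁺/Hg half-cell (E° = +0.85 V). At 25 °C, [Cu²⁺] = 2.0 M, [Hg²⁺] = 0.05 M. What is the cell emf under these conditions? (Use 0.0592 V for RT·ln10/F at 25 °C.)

The Hg²⁺/Hg couple has the higher reduction potential and acts as the cathode, so E°_cell = +0.85 − (+0.34) = 0.51 V.
Balancing electrons gives n = 2; the reaction quotient is Q = [Cu²⁺]/[Hg²⁺] = 40.0.
At 25 °C, E = E° − (0.0592/n) log Q = 0.51 − (0.0592/2)(1.602) = 0.510 − 0.047 = 0.463 V.

0.463 V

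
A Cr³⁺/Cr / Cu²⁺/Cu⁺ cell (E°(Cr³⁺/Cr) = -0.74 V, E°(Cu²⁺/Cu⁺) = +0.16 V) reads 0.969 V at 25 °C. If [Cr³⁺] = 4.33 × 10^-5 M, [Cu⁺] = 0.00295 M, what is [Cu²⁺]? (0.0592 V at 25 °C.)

0.0015 M

From the Nernst equation, log Q = n(E° − E)/0.0592 = 3(0.90 − 0.969)/0.0592 = -3.497, so Q = 3.19 × 10^-4.
With Q = [Cr³⁺]·[Cu⁺]^3/[Cu²⁺]^3 and the known concentrations, [Cu²⁺]^3 in the denominator gives [Cu²⁺] = 0.0015 M.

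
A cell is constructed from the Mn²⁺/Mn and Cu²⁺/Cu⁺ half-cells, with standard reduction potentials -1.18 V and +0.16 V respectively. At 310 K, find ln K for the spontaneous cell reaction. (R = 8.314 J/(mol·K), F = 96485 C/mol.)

E°_cell = +0.16 − (-1.18) = 1.34 V, with n = 2 electrons transferred.
At equilibrium E = 0, so the Nernst equation gives ln K = nFE°/RT = (2)(96485)(1.34)/((8.314)(310)) = 100.33.

ln K = 100.3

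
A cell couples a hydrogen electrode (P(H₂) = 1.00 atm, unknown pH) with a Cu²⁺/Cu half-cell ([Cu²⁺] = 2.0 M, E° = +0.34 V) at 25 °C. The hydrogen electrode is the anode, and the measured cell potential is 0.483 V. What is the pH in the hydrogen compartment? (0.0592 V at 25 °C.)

E°_cell = 0.34 V and n = 2.
log Q = n(E° − E)/0.0592 = 2×(0.34 − 0.483)/0.0592 = -4.831.
With Q = [H⁺]^2 / ([Cu²⁺]·P(H₂)), solving for [H⁺] gives log[H⁺] = -2.265, so pH = 2.27.

pH = 2.27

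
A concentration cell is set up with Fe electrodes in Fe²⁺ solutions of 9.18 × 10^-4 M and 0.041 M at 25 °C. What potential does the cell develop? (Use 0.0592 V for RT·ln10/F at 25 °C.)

0.049 V

Both half-cells are Fe²⁺/Fe, so E°_cell = 0. The concentrated side is the cathode; the cell reaction moves Fe²⁺ from high to low concentration with n = 2.
Q = [Fe²⁺]_dilute/[Fe²⁺]_conc = 9.18 × 10^-4/0.041 = 0.0224.
E = 0 − (0.0592/2) log Q = −(0.0592/2)(-1.650) = 0.0488 V.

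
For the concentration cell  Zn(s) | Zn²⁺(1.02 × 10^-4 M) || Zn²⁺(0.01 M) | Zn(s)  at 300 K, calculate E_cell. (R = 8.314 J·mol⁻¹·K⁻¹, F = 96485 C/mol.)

Both half-cells are Zn²⁺/Zn, so E°_cell = 0. The concentrated side is the cathode; the cell reaction moves Zn²⁺ from high to low concentration with n = 2.
Q = [Zn²⁺]_dilute/[Zn²⁺]_conc = 1.02 × 10^-4/0.01 = 0.0102.
E = 0 − (RT/nF) ln Q = −((8.314×300)/(2×96485))(-4.585) = 0.0593 V.

0.059 V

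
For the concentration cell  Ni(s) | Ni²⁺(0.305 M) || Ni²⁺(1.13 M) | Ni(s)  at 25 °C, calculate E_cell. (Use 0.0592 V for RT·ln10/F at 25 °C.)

0.017 V

Both half-cells are Ni²⁺/Ni, so E°_cell = 0. The concentrated side is the cathode; the cell reaction moves Ni²⁺ from high to low concentration with n = 2.
Q = [Ni²⁺]_dilute/[Ni²⁺]_conc = 0.305/1.13 = 0.270.
E = 0 − (0.0592/2) log Q = −(0.0592/2)(-0.569) = 0.0168 V.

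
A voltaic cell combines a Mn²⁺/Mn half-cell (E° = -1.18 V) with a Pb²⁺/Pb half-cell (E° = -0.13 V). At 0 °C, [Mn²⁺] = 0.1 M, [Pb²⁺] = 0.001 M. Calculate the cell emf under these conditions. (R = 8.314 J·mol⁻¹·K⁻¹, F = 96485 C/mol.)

0.996 V

The Pb²⁺/Pb couple has the higher reduction potential and acts as the cathode, so E°_cell = -0.13 − (-1.18) = 1.05 V.
Balancing electrons gives n = 2; the reaction quotient is Q = [Mn²⁺]/[Pb²⁺] = 100.
E = E° − (RT/nF) ln Q = 1.05 − (8.314×273)/(2×96485) × (4.605) = 1.050 − 0.054 = 0.996 V.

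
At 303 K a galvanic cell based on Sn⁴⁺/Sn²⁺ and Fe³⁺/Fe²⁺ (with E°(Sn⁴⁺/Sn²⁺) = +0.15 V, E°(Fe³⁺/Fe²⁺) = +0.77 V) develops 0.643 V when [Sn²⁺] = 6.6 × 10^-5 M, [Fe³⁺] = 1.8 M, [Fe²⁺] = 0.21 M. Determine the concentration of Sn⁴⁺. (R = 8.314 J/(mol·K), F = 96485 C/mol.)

From the Nernst equation, ln Q = nF(E° − E)/RT = 2×96485×(0.62 − 0.643)/(8.314×303) = -1.762, so Q = 0.172.
With Q = [Sn⁴⁺]·[Fe²⁺]^2/([Sn²⁺]·[Fe³⁺]^2) and the known concentrations, [Sn⁴⁺] in the numerator gives [Sn⁴⁺] = 8.3 × 10^-4 M.

8.3 × 10^-4 M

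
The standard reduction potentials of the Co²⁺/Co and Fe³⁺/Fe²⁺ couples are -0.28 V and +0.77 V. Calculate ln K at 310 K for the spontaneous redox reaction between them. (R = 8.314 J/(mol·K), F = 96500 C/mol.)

E°_cell = +0.77 − (-0.28) = 1.05 V, with n = 2 electrons transferred.
At equilibrium E = 0, so the Nernst equation gives ln K = nFE°/RT = (2)(96500)(1.05)/((8.314)(310)) = 78.63.

ln K = 78.6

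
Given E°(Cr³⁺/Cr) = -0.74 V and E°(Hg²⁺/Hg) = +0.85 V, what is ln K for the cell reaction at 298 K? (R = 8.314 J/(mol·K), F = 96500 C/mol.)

E°_cell = +0.85 − (-0.74) = 1.59 V, with n = 6 electrons transferred.
At equilibrium E = 0, so the Nernst equation gives ln K = nFE°/RT = (6)(96500)(1.59)/((8.314)(298)) = 371.58.

ln K = 371.6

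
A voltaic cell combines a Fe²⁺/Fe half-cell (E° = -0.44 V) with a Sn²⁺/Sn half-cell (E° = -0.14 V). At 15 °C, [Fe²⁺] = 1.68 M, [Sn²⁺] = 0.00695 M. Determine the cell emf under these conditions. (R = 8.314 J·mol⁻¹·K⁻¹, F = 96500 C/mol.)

The Sn²⁺/Sn couple has the higher reduction potential and acts as the cathode, so E°_cell = -0.14 − (-0.44) = 0.30 V.
Balancing electrons gives n = 2; the reaction quotient is Q = [Fe²⁺]/[Sn²⁺] = 242.
E = E° − (RT/nF) ln Q = 0.30 − (8.314×288)/(2×96500) × (5.488) = 0.300 − 0.068 = 0.232 V.

0.232 V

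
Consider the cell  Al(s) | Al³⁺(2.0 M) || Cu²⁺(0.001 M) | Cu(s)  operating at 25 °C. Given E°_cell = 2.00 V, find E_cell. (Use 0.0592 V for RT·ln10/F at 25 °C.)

Balancing electrons gives n = 6; the reaction quotient is Q = [Al³⁺]^2/[Cu²⁺]^3 = 4 × 10^9.
At 25 °C, E = E° − (0.0592/n) log Q = 2.00 − (0.0592/6)(9.602) = 2.000 − 0.095 = 1.905 V.

1.91 V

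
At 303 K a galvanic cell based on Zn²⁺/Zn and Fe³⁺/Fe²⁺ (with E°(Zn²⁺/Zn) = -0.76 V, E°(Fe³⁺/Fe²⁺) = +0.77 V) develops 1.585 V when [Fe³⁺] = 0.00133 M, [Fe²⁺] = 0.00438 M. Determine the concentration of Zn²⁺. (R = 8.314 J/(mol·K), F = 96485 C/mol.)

0.0014 M

From the Nernst equation, ln Q = nF(E° − E)/RT = 2×96485×(1.53 − 1.585)/(8.314×303) = -4.213, so Q = 0.0148.
With Q = [Zn²⁺]·[Fe²⁺]^2/[Fe³⁺]^2 and the known concentrations, [Zn²⁺] in the numerator gives [Zn²⁺] = 0.0014 M.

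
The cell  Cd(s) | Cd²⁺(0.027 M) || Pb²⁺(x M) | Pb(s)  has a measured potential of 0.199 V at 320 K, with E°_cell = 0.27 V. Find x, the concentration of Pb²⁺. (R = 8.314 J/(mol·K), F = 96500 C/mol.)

1.6 × 10^-4 M

From the Nernst equation, ln Q = nF(E° − E)/RT = 2×96500×(0.27 − 0.199)/(8.314×320) = 5.151, so Q = 173.
With Q = [Cd²⁺]/[Pb²⁺] and the known concentrations, [Pb²⁺] in the denominator gives [Pb²⁺] = 1.6 × 10^-4 M.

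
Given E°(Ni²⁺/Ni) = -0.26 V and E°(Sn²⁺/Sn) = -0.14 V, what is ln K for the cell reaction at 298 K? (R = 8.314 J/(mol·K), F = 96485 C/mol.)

ln K = 9.3

E°_cell = -0.14 − (-0.26) = 0.12 V, with n = 2 electrons transferred.
At equilibrium E = 0, so the Nernst equation gives ln K = nFE°/RT = (2)(96485)(0.12)/((8.314)(298)) = 9.35.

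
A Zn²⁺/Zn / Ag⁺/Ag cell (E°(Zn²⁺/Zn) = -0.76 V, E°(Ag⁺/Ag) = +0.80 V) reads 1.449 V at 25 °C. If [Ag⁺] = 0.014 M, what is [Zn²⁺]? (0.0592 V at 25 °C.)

From the Nernst equation, log Q = n(E° − E)/0.0592 = 2(1.56 − 1.449)/0.0592 = 3.750, so Q = 5620.
With Q = [Zn²⁺]/[Ag⁺]^2 and the known concentrations, [Zn²⁺] in the numerator gives [Zn²⁺] = 1.1 M.

1.1 M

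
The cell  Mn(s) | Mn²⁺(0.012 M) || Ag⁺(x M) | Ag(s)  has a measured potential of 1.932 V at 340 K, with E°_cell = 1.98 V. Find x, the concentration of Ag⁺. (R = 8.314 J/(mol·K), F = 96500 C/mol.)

From the Nernst equation, ln Q = nF(E° − E)/RT = 2×96500×(1.98 − 1.932)/(8.314×340) = 3.277, so Q = 26.5.
With Q = [Mn²⁺]/[Ag⁺]^2 and the known concentrations, [Ag⁺]^2 in the denominator gives [Ag⁺] = 0.021 M.

0.021 M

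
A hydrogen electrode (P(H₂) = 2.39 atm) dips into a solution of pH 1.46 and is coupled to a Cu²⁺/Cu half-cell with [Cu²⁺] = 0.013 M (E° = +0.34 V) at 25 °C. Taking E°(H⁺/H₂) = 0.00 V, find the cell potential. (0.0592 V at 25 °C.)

The Cu²⁺/Cu couple is the cathode, so E°_cell = 0.34 V; n = 2.
[H⁺] = 10^(−1.46) = 0.035 M, and Q = [H⁺]^2 / ([Cu²⁺]·P(H₂)) = 0.0387.
E = E° − (0.0592/2) log Q = 0.34 − (0.0592/2)(-1.412) = 0.382 V.

0.38 V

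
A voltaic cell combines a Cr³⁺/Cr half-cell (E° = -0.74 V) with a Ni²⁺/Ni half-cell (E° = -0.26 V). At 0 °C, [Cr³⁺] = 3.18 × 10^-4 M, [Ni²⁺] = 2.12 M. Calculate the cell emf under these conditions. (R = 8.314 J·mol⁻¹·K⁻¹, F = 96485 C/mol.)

0.552 V

The Ni²⁺/Ni couple has the higher reduction potential and acts as the cathode, so E°_cell = -0.26 − (-0.74) = 0.48 V.
Balancing electrons gives n = 6; the reaction quotient is Q = [Cr³⁺]^2/[Ni²⁺]^3 = 1.06 × 10^-8.
E = E° − (RT/nF) ln Q = 0.48 − (8.314×273)/(6×96485) × (-18.361) = 0.480 + 0.072 = 0.552 V.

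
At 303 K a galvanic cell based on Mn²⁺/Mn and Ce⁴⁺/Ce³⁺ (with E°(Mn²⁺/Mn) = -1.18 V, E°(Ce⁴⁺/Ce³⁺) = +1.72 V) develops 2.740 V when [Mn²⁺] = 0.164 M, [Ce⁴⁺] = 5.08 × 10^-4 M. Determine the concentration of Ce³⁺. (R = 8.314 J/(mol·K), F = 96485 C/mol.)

From the Nernst equation, ln Q = nF(E° − E)/RT = 2×96485×(2.90 − 2.740)/(8.314×303) = 12.256, so Q = 2.1 × 10^5.
With Q = [Mn²⁺]·[Ce³⁺]^2/[Ce⁴⁺]^2 and the known concentrations, [Ce³⁺]^2 in the numerator gives [Ce³⁺] = 0.58 M.

0.58 M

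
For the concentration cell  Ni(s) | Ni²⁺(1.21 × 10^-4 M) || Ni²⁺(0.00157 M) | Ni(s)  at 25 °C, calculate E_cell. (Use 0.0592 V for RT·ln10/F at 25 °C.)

Both half-cells are Ni²⁺/Ni, so E°_cell = 0. The concentrated side is the cathode; the cell reaction moves Ni²⁺ from high to low concentration with n = 2.
Q = [Ni²⁺]_dilute/[Ni²⁺]_conc = 1.21 × 10^-4/0.00157 = 0.0771.
E = 0 − (0.0592/2) log Q = −(0.0592/2)(-1.113) = 0.0329 V.

0.033 V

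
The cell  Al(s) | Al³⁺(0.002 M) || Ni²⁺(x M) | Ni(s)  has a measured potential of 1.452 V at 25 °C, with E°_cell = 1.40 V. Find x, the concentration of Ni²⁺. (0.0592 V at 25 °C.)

0.91 M

From the Nernst equation, log Q = n(E° − E)/0.0592 = 6(1.40 − 1.452)/0.0592 = -5.270, so Q = 5.37 × 10^-6.
With Q = [Al³⁺]^2/[Ni²⁺]^3 and the known concentrations, [Ni²⁺]^3 in the denominator gives [Ni²⁺] = 0.91 M.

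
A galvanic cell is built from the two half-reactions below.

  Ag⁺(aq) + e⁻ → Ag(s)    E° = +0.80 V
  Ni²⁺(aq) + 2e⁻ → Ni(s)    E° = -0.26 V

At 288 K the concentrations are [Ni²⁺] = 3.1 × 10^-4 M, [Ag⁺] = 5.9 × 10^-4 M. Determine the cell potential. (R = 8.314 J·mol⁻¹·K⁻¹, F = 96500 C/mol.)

The Ag⁺/Ag couple has the higher reduction potential and acts as the cathode, so E°_cell = +0.80 − (-0.26) = 1.06 V.
Balancing electrons gives n = 2; the reaction quotient is Q = [Ni²⁺]/[Ag⁺]^2 = 891.
E = E° − (RT/nF) ln Q = 1.06 − (8.314×288)/(2×96500) × (6.792) = 1.060 − 0.084 = 0.976 V.

0.976 V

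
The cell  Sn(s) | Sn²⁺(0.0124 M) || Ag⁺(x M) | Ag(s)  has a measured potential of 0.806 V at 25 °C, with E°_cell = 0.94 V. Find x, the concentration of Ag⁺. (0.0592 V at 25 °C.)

From the Nernst equation, log Q = n(E° − E)/0.0592 = 2(0.94 − 0.806)/0.0592 = 4.527, so Q = 3.37 × 10^4.
With Q = [Sn²⁺]/[Ag⁺]^2 and the known concentrations, [Ag⁺]^2 in the denominator gives [Ag⁺] = 6.1 × 10^-4 M.

6.1 × 10^-4 M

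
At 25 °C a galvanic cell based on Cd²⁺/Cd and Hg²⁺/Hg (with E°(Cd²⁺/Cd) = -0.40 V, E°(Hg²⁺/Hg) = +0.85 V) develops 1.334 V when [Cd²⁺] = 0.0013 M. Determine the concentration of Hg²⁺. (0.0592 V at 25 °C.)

0.89 M

From the Nernst equation, log Q = n(E° − E)/0.0592 = 2(1.25 − 1.334)/0.0592 = -2.838, so Q = 0.00145.
With Q = [Cd²⁺]/[Hg²⁺] and the known concentrations, [Hg²⁺] in the denominator gives [Hg²⁺] = 0.89 M.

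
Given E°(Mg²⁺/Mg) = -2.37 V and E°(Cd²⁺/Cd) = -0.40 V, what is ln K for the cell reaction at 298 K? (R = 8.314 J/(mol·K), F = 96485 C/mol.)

ln K = 153.4

E°_cell = -0.40 − (-2.37) = 1.97 V, with n = 2 electrons transferred.
At equilibrium E = 0, so the Nernst equation gives ln K = nFE°/RT = (2)(96485)(1.97)/((8.314)(298)) = 153.44.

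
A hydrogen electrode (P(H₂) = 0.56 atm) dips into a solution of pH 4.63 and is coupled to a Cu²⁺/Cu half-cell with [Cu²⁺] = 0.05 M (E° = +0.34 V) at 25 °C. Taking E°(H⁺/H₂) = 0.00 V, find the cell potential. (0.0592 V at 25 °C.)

0.57 V

The Cu²⁺/Cu couple is the cathode, so E°_cell = 0.34 V; n = 2.
[H⁺] = 10^(−4.63) = 2.3 × 10^-5 M, and Q = [H⁺]^2 / ([Cu²⁺]·P(H₂)) = 1.96 × 10^-8.
E = E° − (0.0592/2) log Q = 0.34 − (0.0592/2)(-7.707) = 0.568 V.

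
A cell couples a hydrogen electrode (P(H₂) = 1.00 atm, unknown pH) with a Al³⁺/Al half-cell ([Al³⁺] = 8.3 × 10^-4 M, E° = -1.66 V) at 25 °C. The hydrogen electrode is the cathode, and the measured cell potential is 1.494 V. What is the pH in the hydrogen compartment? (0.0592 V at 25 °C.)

pH = 3.83

E°_cell = 1.66 V and n = 6.
log Q = n(E° − E)/0.0592 = 6×(1.66 − 1.494)/0.0592 = 16.824.
With Q = [Al³⁺]^2·P(H₂)^3 / [H⁺]^6, solving for [H⁺] gives log[H⁺] = -3.831, so pH = 3.83.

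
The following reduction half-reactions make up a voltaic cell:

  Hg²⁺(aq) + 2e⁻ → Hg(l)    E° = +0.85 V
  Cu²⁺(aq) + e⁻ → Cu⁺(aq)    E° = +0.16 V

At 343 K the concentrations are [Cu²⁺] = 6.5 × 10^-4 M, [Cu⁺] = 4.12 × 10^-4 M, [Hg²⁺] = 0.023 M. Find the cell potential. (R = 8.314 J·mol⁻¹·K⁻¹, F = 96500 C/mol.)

The Hg²⁺/Hg couple has the higher reduction potential and acts as the cathode, so E°_cell = +0.85 − (+0.16) = 0.69 V.
Balancing electrons gives n = 2; the reaction quotient is Q = [Cu²⁺]^2/([Cu⁺]^2·[Hg²⁺]) = 108.
E = E° − (RT/nF) ln Q = 0.69 − (8.314×343)/(2×96500) × (4.684) = 0.690 − 0.069 = 0.621 V.

0.621 V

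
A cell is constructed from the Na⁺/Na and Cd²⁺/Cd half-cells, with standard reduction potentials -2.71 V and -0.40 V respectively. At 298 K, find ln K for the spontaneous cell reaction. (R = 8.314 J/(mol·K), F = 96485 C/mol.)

E°_cell = -0.40 − (-2.71) = 2.31 V, with n = 2 electrons transferred.
At equilibrium E = 0, so the Nernst equation gives ln K = nFE°/RT = (2)(96485)(2.31)/((8.314)(298)) = 179.92.

ln K = 179.9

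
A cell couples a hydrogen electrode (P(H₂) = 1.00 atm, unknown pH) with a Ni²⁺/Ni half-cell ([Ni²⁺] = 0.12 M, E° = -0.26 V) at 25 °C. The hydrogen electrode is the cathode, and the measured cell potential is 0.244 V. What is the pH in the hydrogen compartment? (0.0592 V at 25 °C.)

pH = 0.73

E°_cell = 0.26 V and n = 2.
log Q = n(E° − E)/0.0592 = 2×(0.26 − 0.244)/0.0592 = 0.541.
With Q = [Ni²⁺]·P(H₂) / [H⁺]^2, solving for [H⁺] gives log[H⁺] = -0.731, so pH = 0.73.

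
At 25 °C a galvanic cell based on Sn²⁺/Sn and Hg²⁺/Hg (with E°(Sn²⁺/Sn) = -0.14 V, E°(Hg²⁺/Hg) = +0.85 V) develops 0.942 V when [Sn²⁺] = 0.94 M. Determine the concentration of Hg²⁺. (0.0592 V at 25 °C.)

From the Nernst equation, log Q = n(E° − E)/0.0592 = 2(0.99 − 0.942)/0.0592 = 1.622, so Q = 41.8.
With Q = [Sn²⁺]/[Hg²⁺] and the known concentrations, [Hg²⁺] in the denominator gives [Hg²⁺] = 0.022 M.

0.022 M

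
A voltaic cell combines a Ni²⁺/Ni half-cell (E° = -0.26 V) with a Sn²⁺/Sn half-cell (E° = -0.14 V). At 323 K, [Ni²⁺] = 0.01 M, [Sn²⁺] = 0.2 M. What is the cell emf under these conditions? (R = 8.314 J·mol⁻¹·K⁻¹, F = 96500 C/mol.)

0.162 V

The Sn²⁺/Sn couple has the higher reduction potential and acts as the cathode, so E°_cell = -0.14 − (-0.26) = 0.12 V.
Balancing electrons gives n = 2; the reaction quotient is Q = [Ni²⁺]/[Sn²⁺] = 0.0500.
E = E° − (RT/nF) ln Q = 0.12 − (8.314×323)/(2×96500) × (-2.996) = 0.120 + 0.042 = 0.162 V.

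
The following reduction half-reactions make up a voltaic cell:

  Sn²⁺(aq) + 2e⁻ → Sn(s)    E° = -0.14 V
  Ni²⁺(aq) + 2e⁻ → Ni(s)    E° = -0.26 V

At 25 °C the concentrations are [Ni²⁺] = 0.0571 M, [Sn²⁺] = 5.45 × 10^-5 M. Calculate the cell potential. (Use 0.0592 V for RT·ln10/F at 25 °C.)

The Sn²⁺/Sn couple has the higher reduction potential and acts as the cathode, so E°_cell = -0.14 − (-0.26) = 0.12 V.
Balancing electrons gives n = 2; the reaction quotient is Q = [Ni²⁺]/[Sn²⁺] = 1050.
At 25 °C, E = E° − (0.0592/n) log Q = 0.12 − (0.0592/2)(3.020) = 0.120 − 0.089 = 0.031 V.

0.031 V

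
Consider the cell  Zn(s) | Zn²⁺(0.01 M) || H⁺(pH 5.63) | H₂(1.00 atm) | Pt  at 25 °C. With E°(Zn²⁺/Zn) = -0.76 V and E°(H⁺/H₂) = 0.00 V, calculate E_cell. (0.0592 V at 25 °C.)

The hydrogen couple is the cathode, so E°_cell = 0.76 V; n = 2.
[H⁺] = 10^(−5.63) = 2.3 × 10^-6 M, and Q = [Zn²⁺]·P(H₂) / [H⁺]^2 = 1.82 × 10^9.
E = E° − (0.0592/2) log Q = 0.76 − (0.0592/2)(9.260) = 0.486 V.

0.49 V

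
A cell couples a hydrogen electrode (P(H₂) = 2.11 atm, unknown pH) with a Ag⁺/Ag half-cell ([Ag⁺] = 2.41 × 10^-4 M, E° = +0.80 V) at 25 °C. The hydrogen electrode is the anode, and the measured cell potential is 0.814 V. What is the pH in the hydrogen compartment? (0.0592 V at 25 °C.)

pH = 3.69

E°_cell = 0.80 V and n = 2.
log Q = n(E° − E)/0.0592 = 2×(0.80 − 0.814)/0.0592 = -0.473.
With Q = [H⁺]^2 / ([Ag⁺]^2·P(H₂)), solving for [H⁺] gives log[H⁺] = -3.692, so pH = 3.69.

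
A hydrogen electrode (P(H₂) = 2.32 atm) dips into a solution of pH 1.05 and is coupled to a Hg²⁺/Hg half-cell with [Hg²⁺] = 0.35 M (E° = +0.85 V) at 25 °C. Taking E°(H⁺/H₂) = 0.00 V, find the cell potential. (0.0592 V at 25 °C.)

0.91 V

The Hg²⁺/Hg couple is the cathode, so E°_cell = 0.85 V; n = 2.
[H⁺] = 10^(−1.05) = 0.089 M, and Q = [H⁺]^2 / ([Hg²⁺]·P(H₂)) = 0.00978.
E = E° − (0.0592/2) log Q = 0.85 − (0.0592/2)(-2.010) = 0.909 V.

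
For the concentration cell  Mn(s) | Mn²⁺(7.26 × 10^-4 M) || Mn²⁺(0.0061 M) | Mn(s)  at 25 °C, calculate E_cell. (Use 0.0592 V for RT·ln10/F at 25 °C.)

0.027 V

Both half-cells are Mn²⁺/Mn, so E°_cell = 0. The concentrated side is the cathode; the cell reaction moves Mn²⁺ from high to low concentration with n = 2.
Q = [Mn²⁺]_dilute/[Mn²⁺]_conc = 7.26 × 10^-4/0.0061 = 0.119.
E = 0 − (0.0592/2) log Q = −(0.0592/2)(-0.924) = 0.0274 V.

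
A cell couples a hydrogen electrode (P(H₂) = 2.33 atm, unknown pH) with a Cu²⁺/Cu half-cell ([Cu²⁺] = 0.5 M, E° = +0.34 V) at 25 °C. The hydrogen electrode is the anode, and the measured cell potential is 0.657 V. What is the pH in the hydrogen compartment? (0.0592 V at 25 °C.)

E°_cell = 0.34 V and n = 2.
log Q = n(E° − E)/0.0592 = 2×(0.34 − 0.657)/0.0592 = -10.709.
With Q = [H⁺]^2 / ([Cu²⁺]·P(H₂)), solving for [H⁺] gives log[H⁺] = -5.322, so pH = 5.32.

pH = 5.32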